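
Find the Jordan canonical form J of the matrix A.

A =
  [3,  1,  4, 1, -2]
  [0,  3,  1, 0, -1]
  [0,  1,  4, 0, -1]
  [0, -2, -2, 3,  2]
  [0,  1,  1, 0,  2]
J_3(3) ⊕ J_2(3)

The characteristic polynomial is
  det(x·I − A) = x^5 - 15*x^4 + 90*x^3 - 270*x^2 + 405*x - 243 = (x - 3)^5

Eigenvalues and multiplicities (the geometric multiplicity of λ is n − rank(A − λI), which equals the number of Jordan blocks for λ):
  λ = 3: algebraic multiplicity = 5, geometric multiplicity = 2

Determining the block sizes for each eigenvalue:
  λ = 3: with am = 5 and gm = 2, the partition is not yet determined (e.g. several partitions of 5 into 2 parts exist). Let N = A − (3)·I. Computing rank(N^1) = 3, rank(N^2) = 1, rank(N^3) = 0; the number of blocks of size ≥ j is rank(N^{j−1}) − rank(N^j), giving [2, 2, 1]. So we have 1 block(s) of size 3, 1 block(s) of size 2 → block sizes [3, 2]

Assembling the blocks gives a Jordan form
J =
  [3, 1, 0, 0, 0]
  [0, 3, 1, 0, 0]
  [0, 0, 3, 0, 0]
  [0, 0, 0, 3, 1]
  [0, 0, 0, 0, 3]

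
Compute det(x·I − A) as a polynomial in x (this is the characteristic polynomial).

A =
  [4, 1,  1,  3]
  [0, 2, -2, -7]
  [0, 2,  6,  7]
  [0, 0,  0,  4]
x^4 - 16*x^3 + 96*x^2 - 256*x + 256

Expanding det(x·I − A) (e.g. by cofactor expansion or by noting that A is similar to its Jordan form J, which has the same characteristic polynomial as A) gives
  χ_A(x) = x^4 - 16*x^3 + 96*x^2 - 256*x + 256
which factors as (x - 4)^4. The eigenvalues (with algebraic multiplicities) are λ = 4 with multiplicity 4.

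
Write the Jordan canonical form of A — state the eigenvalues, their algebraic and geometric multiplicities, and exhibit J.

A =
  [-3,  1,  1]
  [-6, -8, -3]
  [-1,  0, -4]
J_3(-5)

The characteristic polynomial is
  det(x·I − A) = x^3 + 15*x^2 + 75*x + 125 = (x + 5)^3

Eigenvalues and multiplicities (the geometric multiplicity of λ is n − rank(A − λI), which equals the number of Jordan blocks for λ):
  λ = -5: algebraic multiplicity = 3, geometric multiplicity = 1

Determining the block sizes for each eigenvalue:
  λ = -5: one block (gm = 1), so the single block has size am = 3 → block sizes [3]

Assembling the blocks gives a Jordan form
J =
  [-5,  1,  0]
  [ 0, -5,  1]
  [ 0,  0, -5]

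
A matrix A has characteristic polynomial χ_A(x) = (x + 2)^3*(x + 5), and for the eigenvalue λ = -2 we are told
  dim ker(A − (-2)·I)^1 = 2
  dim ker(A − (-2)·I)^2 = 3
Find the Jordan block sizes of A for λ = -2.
Block sizes for λ = -2: [2, 1]

From the dimensions of kernels of powers, the number of Jordan blocks of size at least j is d_j − d_{j−1} where d_j = dim ker(N^j) (with d_0 = 0). Computing the differences gives [2, 1].
The number of blocks of size exactly k is (#blocks of size ≥ k) − (#blocks of size ≥ k + 1), so the partition is: 1 block(s) of size 1, 1 block(s) of size 2.
In nonincreasing order the block sizes are [2, 1].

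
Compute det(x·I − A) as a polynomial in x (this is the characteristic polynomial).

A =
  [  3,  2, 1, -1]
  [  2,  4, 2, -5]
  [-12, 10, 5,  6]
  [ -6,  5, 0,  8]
x^4 - 20*x^3 + 150*x^2 - 500*x + 625

Expanding det(x·I − A) (e.g. by cofactor expansion or by noting that A is similar to its Jordan form J, which has the same characteristic polynomial as A) gives
  χ_A(x) = x^4 - 20*x^3 + 150*x^2 - 500*x + 625
which factors as (x - 5)^4. The eigenvalues (with algebraic multiplicities) are λ = 5 with multiplicity 4.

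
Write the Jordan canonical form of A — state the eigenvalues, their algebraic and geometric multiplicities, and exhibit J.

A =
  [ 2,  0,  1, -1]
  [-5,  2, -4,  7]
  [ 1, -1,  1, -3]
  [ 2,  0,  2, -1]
J_3(1) ⊕ J_1(1)

The characteristic polynomial is
  det(x·I − A) = x^4 - 4*x^3 + 6*x^2 - 4*x + 1 = (x - 1)^4

Eigenvalues and multiplicities (the geometric multiplicity of λ is n − rank(A − λI), which equals the number of Jordan blocks for λ):
  λ = 1: algebraic multiplicity = 4, geometric multiplicity = 2

Determining the block sizes for each eigenvalue:
  λ = 1: with am = 4 and gm = 2, the partition is not yet determined (e.g. several partitions of 4 into 2 parts exist). Let N = A − (1)·I. Computing rank(N^1) = 2, rank(N^2) = 1, rank(N^3) = 0; the number of blocks of size ≥ j is rank(N^{j−1}) − rank(N^j), giving [2, 1, 1]. So we have 1 block(s) of size 3, 1 block(s) of size 1 → block sizes [3, 1]

Assembling the blocks gives a Jordan form
J =
  [1, 1, 0, 0]
  [0, 1, 1, 0]
  [0, 0, 1, 0]
  [0, 0, 0, 1]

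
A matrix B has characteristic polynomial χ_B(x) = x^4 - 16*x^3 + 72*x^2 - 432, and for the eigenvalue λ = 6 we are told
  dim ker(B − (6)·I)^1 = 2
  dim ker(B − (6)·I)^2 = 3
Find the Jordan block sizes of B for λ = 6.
Block sizes for λ = 6: [2, 1]

From the dimensions of kernels of powers, the number of Jordan blocks of size at least j is d_j − d_{j−1} where d_j = dim ker(N^j) (with d_0 = 0). Computing the differences gives [2, 1].
The number of blocks of size exactly k is (#blocks of size ≥ k) − (#blocks of size ≥ k + 1), so the partition is: 1 block(s) of size 1, 1 block(s) of size 2.
In nonincreasing order the block sizes are [2, 1].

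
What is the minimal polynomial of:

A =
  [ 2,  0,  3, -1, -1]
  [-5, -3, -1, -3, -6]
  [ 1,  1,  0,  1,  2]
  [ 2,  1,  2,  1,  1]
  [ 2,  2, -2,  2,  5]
x^3 - 3*x^2 + 3*x - 1

The characteristic polynomial is χ_A(x) = (x - 1)^5, so the eigenvalues are known. The minimal polynomial is
  m_A(x) = Π_λ (x − λ)^{k_λ}
where k_λ is the size of the *largest* Jordan block for λ (equivalently, the smallest k with (A − λI)^k v = 0 for every generalised eigenvector v of λ).

  λ = 1: largest Jordan block has size 3, contributing (x − 1)^3

So m_A(x) = (x - 1)^3 = x^3 - 3*x^2 + 3*x - 1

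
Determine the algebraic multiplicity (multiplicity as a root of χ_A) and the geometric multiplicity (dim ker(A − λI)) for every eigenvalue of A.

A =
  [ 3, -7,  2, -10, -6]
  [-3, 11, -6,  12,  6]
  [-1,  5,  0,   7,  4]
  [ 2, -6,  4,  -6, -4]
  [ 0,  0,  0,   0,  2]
λ = 2: alg = 5, geom = 3

Step 1 — factor the characteristic polynomial to read off the algebraic multiplicities:
  χ_A(x) = (x - 2)^5

Step 2 — compute geometric multiplicities via the rank-nullity identity g(λ) = n − rank(A − λI):
  rank(A − (2)·I) = 2, so dim ker(A − (2)·I) = n − 2 = 3

Summary:
  λ = 2: algebraic multiplicity = 5, geometric multiplicity = 3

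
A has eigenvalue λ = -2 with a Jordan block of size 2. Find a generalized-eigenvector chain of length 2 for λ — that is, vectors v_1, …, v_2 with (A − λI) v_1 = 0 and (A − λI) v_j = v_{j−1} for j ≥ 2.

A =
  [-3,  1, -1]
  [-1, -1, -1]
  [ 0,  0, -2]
A Jordan chain for λ = -2 of length 2:
v_1 = (-1, -1, 0)ᵀ
v_2 = (1, 0, 0)ᵀ

Let N = A − (-2)·I. We want v_2 with N^2 v_2 = 0 but N^1 v_2 ≠ 0; then v_{j-1} := N · v_j for j = 2, …, 2.

Pick v_2 = (1, 0, 0)ᵀ.
Then v_1 = N · v_2 = (-1, -1, 0)ᵀ.

Sanity check: (A − (-2)·I) v_1 = (0, 0, 0)ᵀ = 0. ✓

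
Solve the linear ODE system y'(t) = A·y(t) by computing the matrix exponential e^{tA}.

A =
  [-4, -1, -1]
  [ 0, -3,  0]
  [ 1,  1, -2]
e^{tA} =
  [-t*exp(-3*t) + exp(-3*t), -t*exp(-3*t), -t*exp(-3*t)]
  [0, exp(-3*t), 0]
  [t*exp(-3*t), t*exp(-3*t), t*exp(-3*t) + exp(-3*t)]

Strategy: write A = P · J · P⁻¹ where J is a Jordan canonical form, so e^{tA} = P · e^{tJ} · P⁻¹, and e^{tJ} can be computed block-by-block.

A has Jordan form
J =
  [-3,  1,  0]
  [ 0, -3,  0]
  [ 0,  0, -3]
(up to reordering of blocks).

Per-block formulas:
  For a 1×1 block at λ = -3: exp(t · [-3]) = [e^(-3t)].
  For a 2×2 Jordan block J_2(-3): exp(t · J_2(-3)) = e^(-3t)·(I + t·N), where N is the 2×2 nilpotent shift.

After assembling e^{tJ} and conjugating by P, we get:

e^{tA} =
  [-t*exp(-3*t) + exp(-3*t), -t*exp(-3*t), -t*exp(-3*t)]
  [0, exp(-3*t), 0]
  [t*exp(-3*t), t*exp(-3*t), t*exp(-3*t) + exp(-3*t)]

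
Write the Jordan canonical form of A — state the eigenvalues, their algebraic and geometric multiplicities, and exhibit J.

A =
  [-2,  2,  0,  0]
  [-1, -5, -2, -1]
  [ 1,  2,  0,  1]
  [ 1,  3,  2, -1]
J_3(-2) ⊕ J_1(-2)

The characteristic polynomial is
  det(x·I − A) = x^4 + 8*x^3 + 24*x^2 + 32*x + 16 = (x + 2)^4

Eigenvalues and multiplicities (the geometric multiplicity of λ is n − rank(A − λI), which equals the number of Jordan blocks for λ):
  λ = -2: algebraic multiplicity = 4, geometric multiplicity = 2

Determining the block sizes for each eigenvalue:
  λ = -2: with am = 4 and gm = 2, the partition is not yet determined (e.g. several partitions of 4 into 2 parts exist). Let N = A − (-2)·I. Computing rank(N^1) = 2, rank(N^2) = 1, rank(N^3) = 0; the number of blocks of size ≥ j is rank(N^{j−1}) − rank(N^j), giving [2, 1, 1]. So we have 1 block(s) of size 3, 1 block(s) of size 1 → block sizes [3, 1]

Assembling the blocks gives a Jordan form
J =
  [-2,  1,  0,  0]
  [ 0, -2,  1,  0]
  [ 0,  0, -2,  0]
  [ 0,  0,  0, -2]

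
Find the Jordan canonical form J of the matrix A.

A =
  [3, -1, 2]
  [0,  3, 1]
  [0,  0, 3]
J_3(3)

The characteristic polynomial is
  det(x·I − A) = x^3 - 9*x^2 + 27*x - 27 = (x - 3)^3

Eigenvalues and multiplicities (the geometric multiplicity of λ is n − rank(A − λI), which equals the number of Jordan blocks for λ):
  λ = 3: algebraic multiplicity = 3, geometric multiplicity = 1

Determining the block sizes for each eigenvalue:
  λ = 3: one block (gm = 1), so the single block has size am = 3 → block sizes [3]

Assembling the blocks gives a Jordan form
J =
  [3, 1, 0]
  [0, 3, 1]
  [0, 0, 3]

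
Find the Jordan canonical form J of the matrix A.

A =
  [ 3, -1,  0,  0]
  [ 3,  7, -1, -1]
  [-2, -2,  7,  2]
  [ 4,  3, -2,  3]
J_3(5) ⊕ J_1(5)

The characteristic polynomial is
  det(x·I − A) = x^4 - 20*x^3 + 150*x^2 - 500*x + 625 = (x - 5)^4

Eigenvalues and multiplicities (the geometric multiplicity of λ is n − rank(A − λI), which equals the number of Jordan blocks for λ):
  λ = 5: algebraic multiplicity = 4, geometric multiplicity = 2

Determining the block sizes for each eigenvalue:
  λ = 5: with am = 4 and gm = 2, the partition is not yet determined (e.g. several partitions of 4 into 2 parts exist). Let N = A − (5)·I. Computing rank(N^1) = 2, rank(N^2) = 1, rank(N^3) = 0; the number of blocks of size ≥ j is rank(N^{j−1}) − rank(N^j), giving [2, 1, 1]. So we have 1 block(s) of size 3, 1 block(s) of size 1 → block sizes [3, 1]

Assembling the blocks gives a Jordan form
J =
  [5, 1, 0, 0]
  [0, 5, 1, 0]
  [0, 0, 5, 0]
  [0, 0, 0, 5]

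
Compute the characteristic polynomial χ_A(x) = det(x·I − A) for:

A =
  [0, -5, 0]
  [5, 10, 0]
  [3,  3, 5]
x^3 - 15*x^2 + 75*x - 125

Expanding det(x·I − A) (e.g. by cofactor expansion or by noting that A is similar to its Jordan form J, which has the same characteristic polynomial as A) gives
  χ_A(x) = x^3 - 15*x^2 + 75*x - 125
which factors as (x - 5)^3. The eigenvalues (with algebraic multiplicities) are λ = 5 with multiplicity 3.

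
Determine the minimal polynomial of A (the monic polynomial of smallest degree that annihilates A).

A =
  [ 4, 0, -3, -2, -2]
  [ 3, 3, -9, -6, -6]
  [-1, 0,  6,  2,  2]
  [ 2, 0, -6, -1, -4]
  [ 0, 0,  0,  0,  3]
x^2 - 6*x + 9

The characteristic polynomial is χ_A(x) = (x - 3)^5, so the eigenvalues are known. The minimal polynomial is
  m_A(x) = Π_λ (x − λ)^{k_λ}
where k_λ is the size of the *largest* Jordan block for λ (equivalently, the smallest k with (A − λI)^k v = 0 for every generalised eigenvector v of λ).

  λ = 3: largest Jordan block has size 2, contributing (x − 3)^2

So m_A(x) = (x - 3)^2 = x^2 - 6*x + 9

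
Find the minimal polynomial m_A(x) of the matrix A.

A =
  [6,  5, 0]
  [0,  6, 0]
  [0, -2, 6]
x^2 - 12*x + 36

The characteristic polynomial is χ_A(x) = (x - 6)^3, so the eigenvalues are known. The minimal polynomial is
  m_A(x) = Π_λ (x − λ)^{k_λ}
where k_λ is the size of the *largest* Jordan block for λ (equivalently, the smallest k with (A − λI)^k v = 0 for every generalised eigenvector v of λ).

  λ = 6: largest Jordan block has size 2, contributing (x − 6)^2

So m_A(x) = (x - 6)^2 = x^2 - 12*x + 36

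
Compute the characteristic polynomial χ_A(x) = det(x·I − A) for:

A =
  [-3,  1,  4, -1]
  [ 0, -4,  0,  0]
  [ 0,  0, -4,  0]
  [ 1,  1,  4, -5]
x^4 + 16*x^3 + 96*x^2 + 256*x + 256

Expanding det(x·I − A) (e.g. by cofactor expansion or by noting that A is similar to its Jordan form J, which has the same characteristic polynomial as A) gives
  χ_A(x) = x^4 + 16*x^3 + 96*x^2 + 256*x + 256
which factors as (x + 4)^4. The eigenvalues (with algebraic multiplicities) are λ = -4 with multiplicity 4.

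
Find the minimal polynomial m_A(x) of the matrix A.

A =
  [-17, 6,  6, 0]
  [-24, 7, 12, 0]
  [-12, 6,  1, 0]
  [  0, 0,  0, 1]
x^2 + 4*x - 5

The characteristic polynomial is χ_A(x) = (x - 1)^2*(x + 5)^2, so the eigenvalues are known. The minimal polynomial is
  m_A(x) = Π_λ (x − λ)^{k_λ}
where k_λ is the size of the *largest* Jordan block for λ (equivalently, the smallest k with (A − λI)^k v = 0 for every generalised eigenvector v of λ).

  λ = -5: largest Jordan block has size 1, contributing (x + 5)
  λ = 1: largest Jordan block has size 1, contributing (x − 1)

So m_A(x) = (x - 1)*(x + 5) = x^2 + 4*x - 5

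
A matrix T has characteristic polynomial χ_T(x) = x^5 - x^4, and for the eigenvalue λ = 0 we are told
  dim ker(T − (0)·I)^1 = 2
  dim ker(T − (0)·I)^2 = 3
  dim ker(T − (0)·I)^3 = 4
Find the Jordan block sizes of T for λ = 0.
Block sizes for λ = 0: [3, 1]

From the dimensions of kernels of powers, the number of Jordan blocks of size at least j is d_j − d_{j−1} where d_j = dim ker(N^j) (with d_0 = 0). Computing the differences gives [2, 1, 1].
The number of blocks of size exactly k is (#blocks of size ≥ k) − (#blocks of size ≥ k + 1), so the partition is: 1 block(s) of size 1, 1 block(s) of size 3.
In nonincreasing order the block sizes are [3, 1].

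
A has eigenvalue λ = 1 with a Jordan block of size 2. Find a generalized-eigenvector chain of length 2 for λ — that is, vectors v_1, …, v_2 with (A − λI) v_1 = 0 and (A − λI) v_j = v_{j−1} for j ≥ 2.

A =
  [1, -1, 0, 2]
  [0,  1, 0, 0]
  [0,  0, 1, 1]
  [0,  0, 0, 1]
A Jordan chain for λ = 1 of length 2:
v_1 = (-1, 0, 0, 0)ᵀ
v_2 = (0, 1, 0, 0)ᵀ

Let N = A − (1)·I. We want v_2 with N^2 v_2 = 0 but N^1 v_2 ≠ 0; then v_{j-1} := N · v_j for j = 2, …, 2.

Pick v_2 = (0, 1, 0, 0)ᵀ.
Then v_1 = N · v_2 = (-1, 0, 0, 0)ᵀ.

Sanity check: (A − (1)·I) v_1 = (0, 0, 0, 0)ᵀ = 0. ✓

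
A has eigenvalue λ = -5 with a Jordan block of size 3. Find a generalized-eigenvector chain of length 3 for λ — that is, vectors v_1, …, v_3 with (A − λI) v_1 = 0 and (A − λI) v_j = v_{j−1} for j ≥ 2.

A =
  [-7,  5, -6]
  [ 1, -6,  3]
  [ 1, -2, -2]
A Jordan chain for λ = -5 of length 3:
v_1 = (3, 0, -1)ᵀ
v_2 = (-2, 1, 1)ᵀ
v_3 = (1, 0, 0)ᵀ

Let N = A − (-5)·I. We want v_3 with N^3 v_3 = 0 but N^2 v_3 ≠ 0; then v_{j-1} := N · v_j for j = 3, …, 2.

Pick v_3 = (1, 0, 0)ᵀ.
Then v_2 = N · v_3 = (-2, 1, 1)ᵀ.
Then v_1 = N · v_2 = (3, 0, -1)ᵀ.

Sanity check: (A − (-5)·I) v_1 = (0, 0, 0)ᵀ = 0. ✓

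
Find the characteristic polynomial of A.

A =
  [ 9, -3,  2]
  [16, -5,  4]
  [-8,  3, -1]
x^3 - 3*x^2 + 3*x - 1

Expanding det(x·I − A) (e.g. by cofactor expansion or by noting that A is similar to its Jordan form J, which has the same characteristic polynomial as A) gives
  χ_A(x) = x^3 - 3*x^2 + 3*x - 1
which factors as (x - 1)^3. The eigenvalues (with algebraic multiplicities) are λ = 1 with multiplicity 3.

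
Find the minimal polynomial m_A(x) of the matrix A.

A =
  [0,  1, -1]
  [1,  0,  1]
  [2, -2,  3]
x^2 - 2*x + 1

The characteristic polynomial is χ_A(x) = (x - 1)^3, so the eigenvalues are known. The minimal polynomial is
  m_A(x) = Π_λ (x − λ)^{k_λ}
where k_λ is the size of the *largest* Jordan block for λ (equivalently, the smallest k with (A − λI)^k v = 0 for every generalised eigenvector v of λ).

  λ = 1: largest Jordan block has size 2, contributing (x − 1)^2

So m_A(x) = (x - 1)^2 = x^2 - 2*x + 1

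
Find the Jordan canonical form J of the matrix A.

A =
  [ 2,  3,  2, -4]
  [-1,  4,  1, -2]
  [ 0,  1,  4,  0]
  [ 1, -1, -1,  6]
J_3(4) ⊕ J_1(4)

The characteristic polynomial is
  det(x·I − A) = x^4 - 16*x^3 + 96*x^2 - 256*x + 256 = (x - 4)^4

Eigenvalues and multiplicities (the geometric multiplicity of λ is n − rank(A − λI), which equals the number of Jordan blocks for λ):
  λ = 4: algebraic multiplicity = 4, geometric multiplicity = 2

Determining the block sizes for each eigenvalue:
  λ = 4: with am = 4 and gm = 2, the partition is not yet determined (e.g. several partitions of 4 into 2 parts exist). Let N = A − (4)·I. Computing rank(N^1) = 2, rank(N^2) = 1, rank(N^3) = 0; the number of blocks of size ≥ j is rank(N^{j−1}) − rank(N^j), giving [2, 1, 1]. So we have 1 block(s) of size 3, 1 block(s) of size 1 → block sizes [3, 1]

Assembling the blocks gives a Jordan form
J =
  [4, 1, 0, 0]
  [0, 4, 1, 0]
  [0, 0, 4, 0]
  [0, 0, 0, 4]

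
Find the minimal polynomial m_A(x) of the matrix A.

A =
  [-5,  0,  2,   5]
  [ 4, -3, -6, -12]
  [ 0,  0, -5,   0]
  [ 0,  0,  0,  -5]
x^3 + 13*x^2 + 55*x + 75

The characteristic polynomial is χ_A(x) = (x + 3)*(x + 5)^3, so the eigenvalues are known. The minimal polynomial is
  m_A(x) = Π_λ (x − λ)^{k_λ}
where k_λ is the size of the *largest* Jordan block for λ (equivalently, the smallest k with (A − λI)^k v = 0 for every generalised eigenvector v of λ).

  λ = -5: largest Jordan block has size 2, contributing (x + 5)^2
  λ = -3: largest Jordan block has size 1, contributing (x + 3)

So m_A(x) = (x + 3)*(x + 5)^2 = x^3 + 13*x^2 + 55*x + 75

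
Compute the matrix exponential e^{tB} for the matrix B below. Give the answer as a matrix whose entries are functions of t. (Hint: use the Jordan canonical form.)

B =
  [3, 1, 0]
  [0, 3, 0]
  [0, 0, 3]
e^{tB} =
  [exp(3*t), t*exp(3*t), 0]
  [0, exp(3*t), 0]
  [0, 0, exp(3*t)]

Strategy: write B = P · J · P⁻¹ where J is a Jordan canonical form, so e^{tB} = P · e^{tJ} · P⁻¹, and e^{tJ} can be computed block-by-block.

B has Jordan form
J =
  [3, 1, 0]
  [0, 3, 0]
  [0, 0, 3]
(up to reordering of blocks).

Per-block formulas:
  For a 1×1 block at λ = 3: exp(t · [3]) = [e^(3t)].
  For a 2×2 Jordan block J_2(3): exp(t · J_2(3)) = e^(3t)·(I + t·N), where N is the 2×2 nilpotent shift.

After assembling e^{tJ} and conjugating by P, we get:

e^{tB} =
  [exp(3*t), t*exp(3*t), 0]
  [0, exp(3*t), 0]
  [0, 0, exp(3*t)]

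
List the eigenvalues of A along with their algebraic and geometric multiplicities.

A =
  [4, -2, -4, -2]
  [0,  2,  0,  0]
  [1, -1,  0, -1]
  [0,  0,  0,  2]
λ = 2: alg = 4, geom = 3

Step 1 — factor the characteristic polynomial to read off the algebraic multiplicities:
  χ_A(x) = (x - 2)^4

Step 2 — compute geometric multiplicities via the rank-nullity identity g(λ) = n − rank(A − λI):
  rank(A − (2)·I) = 1, so dim ker(A − (2)·I) = n − 1 = 3

Summary:
  λ = 2: algebraic multiplicity = 4, geometric multiplicity = 3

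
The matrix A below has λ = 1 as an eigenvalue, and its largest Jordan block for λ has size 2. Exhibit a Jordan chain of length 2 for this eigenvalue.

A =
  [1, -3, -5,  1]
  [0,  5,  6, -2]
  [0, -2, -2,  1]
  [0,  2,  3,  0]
A Jordan chain for λ = 1 of length 2:
v_1 = (-3, 4, -2, 2)ᵀ
v_2 = (0, 1, 0, 0)ᵀ

Let N = A − (1)·I. We want v_2 with N^2 v_2 = 0 but N^1 v_2 ≠ 0; then v_{j-1} := N · v_j for j = 2, …, 2.

Pick v_2 = (0, 1, 0, 0)ᵀ.
Then v_1 = N · v_2 = (-3, 4, -2, 2)ᵀ.

Sanity check: (A − (1)·I) v_1 = (0, 0, 0, 0)ᵀ = 0. ✓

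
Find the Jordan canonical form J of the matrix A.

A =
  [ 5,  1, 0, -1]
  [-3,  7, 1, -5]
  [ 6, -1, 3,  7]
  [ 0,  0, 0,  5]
J_3(5) ⊕ J_1(5)

The characteristic polynomial is
  det(x·I − A) = x^4 - 20*x^3 + 150*x^2 - 500*x + 625 = (x - 5)^4

Eigenvalues and multiplicities (the geometric multiplicity of λ is n − rank(A − λI), which equals the number of Jordan blocks for λ):
  λ = 5: algebraic multiplicity = 4, geometric multiplicity = 2

Determining the block sizes for each eigenvalue:
  λ = 5: with am = 4 and gm = 2, the partition is not yet determined (e.g. several partitions of 4 into 2 parts exist). Let N = A − (5)·I. Computing rank(N^1) = 2, rank(N^2) = 1, rank(N^3) = 0; the number of blocks of size ≥ j is rank(N^{j−1}) − rank(N^j), giving [2, 1, 1]. So we have 1 block(s) of size 3, 1 block(s) of size 1 → block sizes [3, 1]

Assembling the blocks gives a Jordan form
J =
  [5, 1, 0, 0]
  [0, 5, 1, 0]
  [0, 0, 5, 0]
  [0, 0, 0, 5]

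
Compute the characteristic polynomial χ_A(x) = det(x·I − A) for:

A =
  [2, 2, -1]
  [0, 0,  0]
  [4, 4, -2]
x^3

Expanding det(x·I − A) (e.g. by cofactor expansion or by noting that A is similar to its Jordan form J, which has the same characteristic polynomial as A) gives
  χ_A(x) = x^3
which factors as x^3. The eigenvalues (with algebraic multiplicities) are λ = 0 with multiplicity 3.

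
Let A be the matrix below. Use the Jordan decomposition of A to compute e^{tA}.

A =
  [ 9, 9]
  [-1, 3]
e^{tA} =
  [3*t*exp(6*t) + exp(6*t), 9*t*exp(6*t)]
  [-t*exp(6*t), -3*t*exp(6*t) + exp(6*t)]

Strategy: write A = P · J · P⁻¹ where J is a Jordan canonical form, so e^{tA} = P · e^{tJ} · P⁻¹, and e^{tJ} can be computed block-by-block.

A has Jordan form
J =
  [6, 1]
  [0, 6]
(up to reordering of blocks).

Per-block formulas:
  For a 2×2 Jordan block J_2(6): exp(t · J_2(6)) = e^(6t)·(I + t·N), where N is the 2×2 nilpotent shift.

After assembling e^{tJ} and conjugating by P, we get:

e^{tA} =
  [3*t*exp(6*t) + exp(6*t), 9*t*exp(6*t)]
  [-t*exp(6*t), -3*t*exp(6*t) + exp(6*t)]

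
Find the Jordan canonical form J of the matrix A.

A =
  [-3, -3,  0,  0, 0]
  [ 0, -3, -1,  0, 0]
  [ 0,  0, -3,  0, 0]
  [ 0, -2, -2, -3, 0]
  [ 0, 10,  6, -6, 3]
J_3(-3) ⊕ J_1(-3) ⊕ J_1(3)

The characteristic polynomial is
  det(x·I − A) = x^5 + 9*x^4 + 18*x^3 - 54*x^2 - 243*x - 243 = (x - 3)*(x + 3)^4

Eigenvalues and multiplicities (the geometric multiplicity of λ is n − rank(A − λI), which equals the number of Jordan blocks for λ):
  λ = -3: algebraic multiplicity = 4, geometric multiplicity = 2
  λ = 3: algebraic multiplicity = 1, geometric multiplicity = 1

Determining the block sizes for each eigenvalue:
  λ = -3: with am = 4 and gm = 2, the partition is not yet determined (e.g. several partitions of 4 into 2 parts exist). Let N = A − (-3)·I. Computing rank(N^1) = 3, rank(N^2) = 2, rank(N^3) = 1; the number of blocks of size ≥ j is rank(N^{j−1}) − rank(N^j), giving [2, 1, 1]. So we have 1 block(s) of size 3, 1 block(s) of size 1 → block sizes [3, 1]
  λ = 3: one block (gm = 1), so the single block has size am = 1 → block sizes [1]

Assembling the blocks gives a Jordan form
J =
  [-3,  1,  0,  0, 0]
  [ 0, -3,  1,  0, 0]
  [ 0,  0, -3,  0, 0]
  [ 0,  0,  0, -3, 0]
  [ 0,  0,  0,  0, 3]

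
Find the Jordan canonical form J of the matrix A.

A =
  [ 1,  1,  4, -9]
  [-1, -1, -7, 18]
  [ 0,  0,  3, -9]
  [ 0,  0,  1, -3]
J_2(0) ⊕ J_2(0)

The characteristic polynomial is
  det(x·I − A) = x^4

Eigenvalues and multiplicities (the geometric multiplicity of λ is n − rank(A − λI), which equals the number of Jordan blocks for λ):
  λ = 0: algebraic multiplicity = 4, geometric multiplicity = 2

Determining the block sizes for each eigenvalue:
  λ = 0: with am = 4 and gm = 2, the partition is not yet determined (e.g. several partitions of 4 into 2 parts exist). Let N = A − (0)·I. Computing rank(N^1) = 2, rank(N^2) = 0; the number of blocks of size ≥ j is rank(N^{j−1}) − rank(N^j), giving [2, 2]. So we have 2 block(s) of size 2 → block sizes [2, 2]

Assembling the blocks gives a Jordan form
J =
  [0, 1, 0, 0]
  [0, 0, 0, 0]
  [0, 0, 0, 1]
  [0, 0, 0, 0]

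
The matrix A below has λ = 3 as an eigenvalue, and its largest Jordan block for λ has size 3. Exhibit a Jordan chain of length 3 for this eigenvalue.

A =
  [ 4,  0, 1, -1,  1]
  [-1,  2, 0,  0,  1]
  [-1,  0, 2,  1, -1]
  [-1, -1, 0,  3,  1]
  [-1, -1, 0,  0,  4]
A Jordan chain for λ = 3 of length 3:
v_1 = (0, -1, 0, -1, -1)ᵀ
v_2 = (1, -1, -1, -1, -1)ᵀ
v_3 = (1, 0, 0, 0, 0)ᵀ

Let N = A − (3)·I. We want v_3 with N^3 v_3 = 0 but N^2 v_3 ≠ 0; then v_{j-1} := N · v_j for j = 3, …, 2.

Pick v_3 = (1, 0, 0, 0, 0)ᵀ.
Then v_2 = N · v_3 = (1, -1, -1, -1, -1)ᵀ.
Then v_1 = N · v_2 = (0, -1, 0, -1, -1)ᵀ.

Sanity check: (A − (3)·I) v_1 = (0, 0, 0, 0, 0)ᵀ = 0. ✓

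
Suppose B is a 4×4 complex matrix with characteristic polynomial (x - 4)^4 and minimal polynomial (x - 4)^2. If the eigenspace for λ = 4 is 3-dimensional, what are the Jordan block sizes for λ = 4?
Block sizes for λ = 4: [2, 1, 1]

Step 1 — from the characteristic polynomial, algebraic multiplicity of λ = 4 is 4. From dim ker(B − (4)·I) = 3, there are exactly 3 Jordan blocks for λ = 4.
Step 2 — from the minimal polynomial, the factor (x − 4)^2 tells us the largest block for λ = 4 has size 2.
Step 3 — with total size 4, 3 blocks, and largest block 2, the block sizes (in nonincreasing order) are [2, 1, 1].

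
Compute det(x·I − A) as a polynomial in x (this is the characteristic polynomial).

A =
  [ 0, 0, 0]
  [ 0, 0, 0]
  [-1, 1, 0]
x^3

Expanding det(x·I − A) (e.g. by cofactor expansion or by noting that A is similar to its Jordan form J, which has the same characteristic polynomial as A) gives
  χ_A(x) = x^3
which factors as x^3. The eigenvalues (with algebraic multiplicities) are λ = 0 with multiplicity 3.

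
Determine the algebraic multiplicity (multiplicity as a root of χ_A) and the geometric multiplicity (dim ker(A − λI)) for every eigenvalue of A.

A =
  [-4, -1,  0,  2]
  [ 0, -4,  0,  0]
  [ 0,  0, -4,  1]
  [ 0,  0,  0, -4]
λ = -4: alg = 4, geom = 2

Step 1 — factor the characteristic polynomial to read off the algebraic multiplicities:
  χ_A(x) = (x + 4)^4

Step 2 — compute geometric multiplicities via the rank-nullity identity g(λ) = n − rank(A − λI):
  rank(A − (-4)·I) = 2, so dim ker(A − (-4)·I) = n − 2 = 2

Summary:
  λ = -4: algebraic multiplicity = 4, geometric multiplicity = 2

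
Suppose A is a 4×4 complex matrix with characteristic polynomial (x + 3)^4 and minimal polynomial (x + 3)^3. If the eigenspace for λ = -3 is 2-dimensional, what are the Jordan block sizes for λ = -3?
Block sizes for λ = -3: [3, 1]

Step 1 — from the characteristic polynomial, algebraic multiplicity of λ = -3 is 4. From dim ker(A − (-3)·I) = 2, there are exactly 2 Jordan blocks for λ = -3.
Step 2 — from the minimal polynomial, the factor (x + 3)^3 tells us the largest block for λ = -3 has size 3.
Step 3 — with total size 4, 2 blocks, and largest block 3, the block sizes (in nonincreasing order) are [3, 1].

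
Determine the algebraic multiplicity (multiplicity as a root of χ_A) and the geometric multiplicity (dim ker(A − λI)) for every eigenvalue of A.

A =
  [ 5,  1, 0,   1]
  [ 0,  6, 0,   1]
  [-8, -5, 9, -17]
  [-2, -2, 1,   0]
λ = 5: alg = 4, geom = 2

Step 1 — factor the characteristic polynomial to read off the algebraic multiplicities:
  χ_A(x) = (x - 5)^4

Step 2 — compute geometric multiplicities via the rank-nullity identity g(λ) = n − rank(A − λI):
  rank(A − (5)·I) = 2, so dim ker(A − (5)·I) = n − 2 = 2

Summary:
  λ = 5: algebraic multiplicity = 4, geometric multiplicity = 2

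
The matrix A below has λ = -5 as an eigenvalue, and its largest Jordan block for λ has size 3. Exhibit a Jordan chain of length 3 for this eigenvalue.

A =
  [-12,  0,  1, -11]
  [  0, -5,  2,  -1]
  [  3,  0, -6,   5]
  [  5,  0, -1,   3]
A Jordan chain for λ = -5 of length 3:
v_1 = (-3, 1, 1, 2)ᵀ
v_2 = (-7, 0, 3, 5)ᵀ
v_3 = (1, 0, 0, 0)ᵀ

Let N = A − (-5)·I. We want v_3 with N^3 v_3 = 0 but N^2 v_3 ≠ 0; then v_{j-1} := N · v_j for j = 3, …, 2.

Pick v_3 = (1, 0, 0, 0)ᵀ.
Then v_2 = N · v_3 = (-7, 0, 3, 5)ᵀ.
Then v_1 = N · v_2 = (-3, 1, 1, 2)ᵀ.

Sanity check: (A − (-5)·I) v_1 = (0, 0, 0, 0)ᵀ = 0. ✓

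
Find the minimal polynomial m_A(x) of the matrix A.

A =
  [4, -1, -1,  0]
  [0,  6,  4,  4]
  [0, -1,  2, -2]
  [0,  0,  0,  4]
x^3 - 12*x^2 + 48*x - 64

The characteristic polynomial is χ_A(x) = (x - 4)^4, so the eigenvalues are known. The minimal polynomial is
  m_A(x) = Π_λ (x − λ)^{k_λ}
where k_λ is the size of the *largest* Jordan block for λ (equivalently, the smallest k with (A − λI)^k v = 0 for every generalised eigenvector v of λ).

  λ = 4: largest Jordan block has size 3, contributing (x − 4)^3

So m_A(x) = (x - 4)^3 = x^3 - 12*x^2 + 48*x - 64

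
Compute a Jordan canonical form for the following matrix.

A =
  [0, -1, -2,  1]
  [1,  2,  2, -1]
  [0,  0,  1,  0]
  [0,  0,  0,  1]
J_2(1) ⊕ J_1(1) ⊕ J_1(1)

The characteristic polynomial is
  det(x·I − A) = x^4 - 4*x^3 + 6*x^2 - 4*x + 1 = (x - 1)^4

Eigenvalues and multiplicities (the geometric multiplicity of λ is n − rank(A − λI), which equals the number of Jordan blocks for λ):
  λ = 1: algebraic multiplicity = 4, geometric multiplicity = 3

Determining the block sizes for each eigenvalue:
  λ = 1: 3 blocks summing to 4 forces exactly one block of size 2 and the rest size 1 → block sizes [2, 1, 1]

Assembling the blocks gives a Jordan form
J =
  [1, 1, 0, 0]
  [0, 1, 0, 0]
  [0, 0, 1, 0]
  [0, 0, 0, 1]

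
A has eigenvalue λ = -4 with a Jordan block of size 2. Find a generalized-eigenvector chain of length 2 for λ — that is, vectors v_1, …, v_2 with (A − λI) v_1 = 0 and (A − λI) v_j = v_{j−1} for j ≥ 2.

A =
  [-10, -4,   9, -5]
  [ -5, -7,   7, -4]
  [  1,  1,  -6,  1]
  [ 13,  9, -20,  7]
A Jordan chain for λ = -4 of length 2:
v_1 = (-6, -5, 1, 13)ᵀ
v_2 = (1, 0, 0, 0)ᵀ

Let N = A − (-4)·I. We want v_2 with N^2 v_2 = 0 but N^1 v_2 ≠ 0; then v_{j-1} := N · v_j for j = 2, …, 2.

Pick v_2 = (1, 0, 0, 0)ᵀ.
Then v_1 = N · v_2 = (-6, -5, 1, 13)ᵀ.

Sanity check: (A − (-4)·I) v_1 = (0, 0, 0, 0)ᵀ = 0. ✓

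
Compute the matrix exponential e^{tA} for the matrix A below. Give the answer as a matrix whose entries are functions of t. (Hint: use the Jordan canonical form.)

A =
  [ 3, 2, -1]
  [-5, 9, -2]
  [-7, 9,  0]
e^{tA} =
  [-t^2*exp(4*t) - t*exp(4*t) + exp(4*t), -t^2*exp(4*t)/2 + 2*t*exp(4*t), t^2*exp(4*t)/2 - t*exp(4*t)]
  [-3*t^2*exp(4*t) - 5*t*exp(4*t), -3*t^2*exp(4*t)/2 + 5*t*exp(4*t) + exp(4*t), 3*t^2*exp(4*t)/2 - 2*t*exp(4*t)]
  [-5*t^2*exp(4*t) - 7*t*exp(4*t), -5*t^2*exp(4*t)/2 + 9*t*exp(4*t), 5*t^2*exp(4*t)/2 - 4*t*exp(4*t) + exp(4*t)]

Strategy: write A = P · J · P⁻¹ where J is a Jordan canonical form, so e^{tA} = P · e^{tJ} · P⁻¹, and e^{tJ} can be computed block-by-block.

A has Jordan form
J =
  [4, 1, 0]
  [0, 4, 1]
  [0, 0, 4]
(up to reordering of blocks).

Per-block formulas:
  For a 3×3 Jordan block J_3(4): exp(t · J_3(4)) = e^(4t)·(I + t·N + (t^2/2)·N^2), where N is the 3×3 nilpotent shift.

After assembling e^{tJ} and conjugating by P, we get:

e^{tA} =
  [-t^2*exp(4*t) - t*exp(4*t) + exp(4*t), -t^2*exp(4*t)/2 + 2*t*exp(4*t), t^2*exp(4*t)/2 - t*exp(4*t)]
  [-3*t^2*exp(4*t) - 5*t*exp(4*t), -3*t^2*exp(4*t)/2 + 5*t*exp(4*t) + exp(4*t), 3*t^2*exp(4*t)/2 - 2*t*exp(4*t)]
  [-5*t^2*exp(4*t) - 7*t*exp(4*t), -5*t^2*exp(4*t)/2 + 9*t*exp(4*t), 5*t^2*exp(4*t)/2 - 4*t*exp(4*t) + exp(4*t)]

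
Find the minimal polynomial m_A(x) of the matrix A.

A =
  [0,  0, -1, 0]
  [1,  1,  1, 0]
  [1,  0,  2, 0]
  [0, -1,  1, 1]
x^2 - 2*x + 1

The characteristic polynomial is χ_A(x) = (x - 1)^4, so the eigenvalues are known. The minimal polynomial is
  m_A(x) = Π_λ (x − λ)^{k_λ}
where k_λ is the size of the *largest* Jordan block for λ (equivalently, the smallest k with (A − λI)^k v = 0 for every generalised eigenvector v of λ).

  λ = 1: largest Jordan block has size 2, contributing (x − 1)^2

So m_A(x) = (x - 1)^2 = x^2 - 2*x + 1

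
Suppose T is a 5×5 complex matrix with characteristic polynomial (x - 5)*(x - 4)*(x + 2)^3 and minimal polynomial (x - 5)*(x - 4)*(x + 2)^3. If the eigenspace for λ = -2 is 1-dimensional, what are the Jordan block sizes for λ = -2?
Block sizes for λ = -2: [3]

Step 1 — from the characteristic polynomial, algebraic multiplicity of λ = -2 is 3. From dim ker(T − (-2)·I) = 1, there are exactly 1 Jordan blocks for λ = -2.
Step 2 — from the minimal polynomial, the factor (x + 2)^3 tells us the largest block for λ = -2 has size 3.
Step 3 — with total size 3, 1 blocks, and largest block 3, the block sizes (in nonincreasing order) are [3].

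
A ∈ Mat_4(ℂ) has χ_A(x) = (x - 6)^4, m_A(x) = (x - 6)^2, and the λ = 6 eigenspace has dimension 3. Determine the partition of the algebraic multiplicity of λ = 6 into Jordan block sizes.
Block sizes for λ = 6: [2, 1, 1]

Step 1 — from the characteristic polynomial, algebraic multiplicity of λ = 6 is 4. From dim ker(A − (6)·I) = 3, there are exactly 3 Jordan blocks for λ = 6.
Step 2 — from the minimal polynomial, the factor (x − 6)^2 tells us the largest block for λ = 6 has size 2.
Step 3 — with total size 4, 3 blocks, and largest block 2, the block sizes (in nonincreasing order) are [2, 1, 1].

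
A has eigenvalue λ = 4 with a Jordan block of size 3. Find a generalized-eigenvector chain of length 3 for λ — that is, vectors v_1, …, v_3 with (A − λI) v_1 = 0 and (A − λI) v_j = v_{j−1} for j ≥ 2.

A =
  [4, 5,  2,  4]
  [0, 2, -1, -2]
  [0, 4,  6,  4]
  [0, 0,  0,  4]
A Jordan chain for λ = 4 of length 3:
v_1 = (-2, 0, 0, 0)ᵀ
v_2 = (5, -2, 4, 0)ᵀ
v_3 = (0, 1, 0, 0)ᵀ

Let N = A − (4)·I. We want v_3 with N^3 v_3 = 0 but N^2 v_3 ≠ 0; then v_{j-1} := N · v_j for j = 3, …, 2.

Pick v_3 = (0, 1, 0, 0)ᵀ.
Then v_2 = N · v_3 = (5, -2, 4, 0)ᵀ.
Then v_1 = N · v_2 = (-2, 0, 0, 0)ᵀ.

Sanity check: (A − (4)·I) v_1 = (0, 0, 0, 0)ᵀ = 0. ✓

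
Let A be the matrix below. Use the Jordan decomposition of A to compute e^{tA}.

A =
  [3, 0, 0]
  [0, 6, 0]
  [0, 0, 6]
e^{tA} =
  [exp(3*t), 0, 0]
  [0, exp(6*t), 0]
  [0, 0, exp(6*t)]

Strategy: write A = P · J · P⁻¹ where J is a Jordan canonical form, so e^{tA} = P · e^{tJ} · P⁻¹, and e^{tJ} can be computed block-by-block.

A has Jordan form
J =
  [3, 0, 0]
  [0, 6, 0]
  [0, 0, 6]
(up to reordering of blocks).

Per-block formulas:
  For a 1×1 block at λ = 3: exp(t · [3]) = [e^(3t)].
  For a 1×1 block at λ = 6: exp(t · [6]) = [e^(6t)].

After assembling e^{tJ} and conjugating by P, we get:

e^{tA} =
  [exp(3*t), 0, 0]
  [0, exp(6*t), 0]
  [0, 0, exp(6*t)]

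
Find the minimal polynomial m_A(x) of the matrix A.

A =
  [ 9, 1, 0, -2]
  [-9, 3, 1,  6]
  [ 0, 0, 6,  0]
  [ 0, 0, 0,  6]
x^3 - 18*x^2 + 108*x - 216

The characteristic polynomial is χ_A(x) = (x - 6)^4, so the eigenvalues are known. The minimal polynomial is
  m_A(x) = Π_λ (x − λ)^{k_λ}
where k_λ is the size of the *largest* Jordan block for λ (equivalently, the smallest k with (A − λI)^k v = 0 for every generalised eigenvector v of λ).

  λ = 6: largest Jordan block has size 3, contributing (x − 6)^3

So m_A(x) = (x - 6)^3 = x^3 - 18*x^2 + 108*x - 216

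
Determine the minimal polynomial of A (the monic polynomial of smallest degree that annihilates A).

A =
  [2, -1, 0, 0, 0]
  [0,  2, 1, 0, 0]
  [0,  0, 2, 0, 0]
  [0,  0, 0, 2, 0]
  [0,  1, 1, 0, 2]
x^3 - 6*x^2 + 12*x - 8

The characteristic polynomial is χ_A(x) = (x - 2)^5, so the eigenvalues are known. The minimal polynomial is
  m_A(x) = Π_λ (x − λ)^{k_λ}
where k_λ is the size of the *largest* Jordan block for λ (equivalently, the smallest k with (A − λI)^k v = 0 for every generalised eigenvector v of λ).

  λ = 2: largest Jordan block has size 3, contributing (x − 2)^3

So m_A(x) = (x - 2)^3 = x^3 - 6*x^2 + 12*x - 8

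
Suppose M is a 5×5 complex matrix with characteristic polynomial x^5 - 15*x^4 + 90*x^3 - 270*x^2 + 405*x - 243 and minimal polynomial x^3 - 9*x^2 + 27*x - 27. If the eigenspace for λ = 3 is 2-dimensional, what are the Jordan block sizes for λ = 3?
Block sizes for λ = 3: [3, 2]

Step 1 — from the characteristic polynomial, algebraic multiplicity of λ = 3 is 5. From dim ker(M − (3)·I) = 2, there are exactly 2 Jordan blocks for λ = 3.
Step 2 — from the minimal polynomial, the factor (x − 3)^3 tells us the largest block for λ = 3 has size 3.
Step 3 — with total size 5, 2 blocks, and largest block 3, the block sizes (in nonincreasing order) are [3, 2].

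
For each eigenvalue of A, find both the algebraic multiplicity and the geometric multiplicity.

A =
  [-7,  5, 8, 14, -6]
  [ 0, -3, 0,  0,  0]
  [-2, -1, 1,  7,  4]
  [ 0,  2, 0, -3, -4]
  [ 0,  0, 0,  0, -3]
λ = -3: alg = 5, geom = 3

Step 1 — factor the characteristic polynomial to read off the algebraic multiplicities:
  χ_A(x) = (x + 3)^5

Step 2 — compute geometric multiplicities via the rank-nullity identity g(λ) = n − rank(A − λI):
  rank(A − (-3)·I) = 2, so dim ker(A − (-3)·I) = n − 2 = 3

Summary:
  λ = -3: algebraic multiplicity = 5, geometric multiplicity = 3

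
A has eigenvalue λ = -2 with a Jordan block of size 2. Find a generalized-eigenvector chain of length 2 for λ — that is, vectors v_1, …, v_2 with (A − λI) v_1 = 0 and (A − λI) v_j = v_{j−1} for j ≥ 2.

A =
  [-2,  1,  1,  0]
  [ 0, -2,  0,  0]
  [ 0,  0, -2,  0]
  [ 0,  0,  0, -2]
A Jordan chain for λ = -2 of length 2:
v_1 = (1, 0, 0, 0)ᵀ
v_2 = (0, 1, 0, 0)ᵀ

Let N = A − (-2)·I. We want v_2 with N^2 v_2 = 0 but N^1 v_2 ≠ 0; then v_{j-1} := N · v_j for j = 2, …, 2.

Pick v_2 = (0, 1, 0, 0)ᵀ.
Then v_1 = N · v_2 = (1, 0, 0, 0)ᵀ.

Sanity check: (A − (-2)·I) v_1 = (0, 0, 0, 0)ᵀ = 0. ✓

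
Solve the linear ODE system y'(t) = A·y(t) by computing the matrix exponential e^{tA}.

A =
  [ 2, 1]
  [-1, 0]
e^{tA} =
  [t*exp(t) + exp(t), t*exp(t)]
  [-t*exp(t), -t*exp(t) + exp(t)]

Strategy: write A = P · J · P⁻¹ where J is a Jordan canonical form, so e^{tA} = P · e^{tJ} · P⁻¹, and e^{tJ} can be computed block-by-block.

A has Jordan form
J =
  [1, 1]
  [0, 1]
(up to reordering of blocks).

Per-block formulas:
  For a 2×2 Jordan block J_2(1): exp(t · J_2(1)) = e^(1t)·(I + t·N), where N is the 2×2 nilpotent shift.

After assembling e^{tJ} and conjugating by P, we get:

e^{tA} =
  [t*exp(t) + exp(t), t*exp(t)]
  [-t*exp(t), -t*exp(t) + exp(t)]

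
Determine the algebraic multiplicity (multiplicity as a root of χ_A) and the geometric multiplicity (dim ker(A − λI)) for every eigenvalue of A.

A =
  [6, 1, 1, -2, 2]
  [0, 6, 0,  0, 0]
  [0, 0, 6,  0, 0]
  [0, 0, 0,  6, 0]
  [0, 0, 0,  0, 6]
λ = 6: alg = 5, geom = 4

Step 1 — factor the characteristic polynomial to read off the algebraic multiplicities:
  χ_A(x) = (x - 6)^5

Step 2 — compute geometric multiplicities via the rank-nullity identity g(λ) = n − rank(A − λI):
  rank(A − (6)·I) = 1, so dim ker(A − (6)·I) = n − 1 = 4

Summary:
  λ = 6: algebraic multiplicity = 5, geometric multiplicity = 4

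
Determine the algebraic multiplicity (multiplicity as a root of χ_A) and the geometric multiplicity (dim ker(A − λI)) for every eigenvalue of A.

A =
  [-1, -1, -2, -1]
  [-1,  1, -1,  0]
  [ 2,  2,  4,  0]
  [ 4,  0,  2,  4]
λ = 2: alg = 4, geom = 2

Step 1 — factor the characteristic polynomial to read off the algebraic multiplicities:
  χ_A(x) = (x - 2)^4

Step 2 — compute geometric multiplicities via the rank-nullity identity g(λ) = n − rank(A − λI):
  rank(A − (2)·I) = 2, so dim ker(A − (2)·I) = n − 2 = 2

Summary:
  λ = 2: algebraic multiplicity = 4, geometric multiplicity = 2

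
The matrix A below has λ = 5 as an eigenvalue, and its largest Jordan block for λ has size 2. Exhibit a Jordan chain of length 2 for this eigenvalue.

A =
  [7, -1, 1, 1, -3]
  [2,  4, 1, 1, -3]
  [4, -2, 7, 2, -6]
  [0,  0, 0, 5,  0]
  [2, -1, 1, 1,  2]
A Jordan chain for λ = 5 of length 2:
v_1 = (2, 2, 4, 0, 2)ᵀ
v_2 = (1, 0, 0, 0, 0)ᵀ

Let N = A − (5)·I. We want v_2 with N^2 v_2 = 0 but N^1 v_2 ≠ 0; then v_{j-1} := N · v_j for j = 2, …, 2.

Pick v_2 = (1, 0, 0, 0, 0)ᵀ.
Then v_1 = N · v_2 = (2, 2, 4, 0, 2)ᵀ.

Sanity check: (A − (5)·I) v_1 = (0, 0, 0, 0, 0)ᵀ = 0. ✓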